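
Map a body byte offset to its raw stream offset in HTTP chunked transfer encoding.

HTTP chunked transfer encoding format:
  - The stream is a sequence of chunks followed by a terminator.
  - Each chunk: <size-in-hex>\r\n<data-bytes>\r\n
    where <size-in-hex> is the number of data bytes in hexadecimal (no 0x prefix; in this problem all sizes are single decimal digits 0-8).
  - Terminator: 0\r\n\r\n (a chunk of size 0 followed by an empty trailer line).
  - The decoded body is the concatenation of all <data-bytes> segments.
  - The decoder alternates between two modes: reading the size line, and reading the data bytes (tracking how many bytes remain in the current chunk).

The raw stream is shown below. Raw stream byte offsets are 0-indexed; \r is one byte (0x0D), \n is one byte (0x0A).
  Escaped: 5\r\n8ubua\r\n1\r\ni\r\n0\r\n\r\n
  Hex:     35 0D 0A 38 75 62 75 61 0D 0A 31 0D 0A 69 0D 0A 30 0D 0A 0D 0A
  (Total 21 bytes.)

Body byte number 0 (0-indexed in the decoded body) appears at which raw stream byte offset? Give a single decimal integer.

Answer: 3

Derivation:
Chunk 1: stream[0..1]='5' size=0x5=5, data at stream[3..8]='8ubua' -> body[0..5], body so far='8ubua'
Chunk 2: stream[10..11]='1' size=0x1=1, data at stream[13..14]='i' -> body[5..6], body so far='8ubuai'
Chunk 3: stream[16..17]='0' size=0 (terminator). Final body='8ubuai' (6 bytes)
Body byte 0 at stream offset 3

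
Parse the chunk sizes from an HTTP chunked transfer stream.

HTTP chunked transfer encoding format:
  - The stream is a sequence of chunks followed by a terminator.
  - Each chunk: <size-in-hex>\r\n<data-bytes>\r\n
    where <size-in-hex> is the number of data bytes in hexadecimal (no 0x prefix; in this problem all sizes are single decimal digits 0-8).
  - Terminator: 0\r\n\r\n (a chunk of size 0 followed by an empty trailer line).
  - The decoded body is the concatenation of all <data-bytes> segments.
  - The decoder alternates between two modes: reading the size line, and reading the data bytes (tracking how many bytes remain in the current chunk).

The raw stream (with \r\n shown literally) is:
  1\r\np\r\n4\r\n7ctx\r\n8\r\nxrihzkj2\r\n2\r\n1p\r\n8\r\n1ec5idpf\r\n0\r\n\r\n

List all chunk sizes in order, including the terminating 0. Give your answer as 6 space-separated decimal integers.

Chunk 1: stream[0..1]='1' size=0x1=1, data at stream[3..4]='p' -> body[0..1], body so far='p'
Chunk 2: stream[6..7]='4' size=0x4=4, data at stream[9..13]='7ctx' -> body[1..5], body so far='p7ctx'
Chunk 3: stream[15..16]='8' size=0x8=8, data at stream[18..26]='xrihzkj2' -> body[5..13], body so far='p7ctxxrihzkj2'
Chunk 4: stream[28..29]='2' size=0x2=2, data at stream[31..33]='1p' -> body[13..15], body so far='p7ctxxrihzkj21p'
Chunk 5: stream[35..36]='8' size=0x8=8, data at stream[38..46]='1ec5idpf' -> body[15..23], body so far='p7ctxxrihzkj21p1ec5idpf'
Chunk 6: stream[48..49]='0' size=0 (terminator). Final body='p7ctxxrihzkj21p1ec5idpf' (23 bytes)

Answer: 1 4 8 2 8 0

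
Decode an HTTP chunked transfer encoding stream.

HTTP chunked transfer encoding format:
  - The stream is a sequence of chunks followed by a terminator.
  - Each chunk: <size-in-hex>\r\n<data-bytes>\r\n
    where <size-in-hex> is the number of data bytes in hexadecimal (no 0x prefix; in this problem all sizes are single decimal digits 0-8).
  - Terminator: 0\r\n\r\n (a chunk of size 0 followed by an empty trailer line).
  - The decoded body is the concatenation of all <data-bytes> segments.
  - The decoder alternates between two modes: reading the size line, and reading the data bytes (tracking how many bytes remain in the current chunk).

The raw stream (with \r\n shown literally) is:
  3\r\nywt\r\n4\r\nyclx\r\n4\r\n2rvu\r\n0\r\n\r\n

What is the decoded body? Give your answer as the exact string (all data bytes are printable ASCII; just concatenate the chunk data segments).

Chunk 1: stream[0..1]='3' size=0x3=3, data at stream[3..6]='ywt' -> body[0..3], body so far='ywt'
Chunk 2: stream[8..9]='4' size=0x4=4, data at stream[11..15]='yclx' -> body[3..7], body so far='ywtyclx'
Chunk 3: stream[17..18]='4' size=0x4=4, data at stream[20..24]='2rvu' -> body[7..11], body so far='ywtyclx2rvu'
Chunk 4: stream[26..27]='0' size=0 (terminator). Final body='ywtyclx2rvu' (11 bytes)

Answer: ywtyclx2rvu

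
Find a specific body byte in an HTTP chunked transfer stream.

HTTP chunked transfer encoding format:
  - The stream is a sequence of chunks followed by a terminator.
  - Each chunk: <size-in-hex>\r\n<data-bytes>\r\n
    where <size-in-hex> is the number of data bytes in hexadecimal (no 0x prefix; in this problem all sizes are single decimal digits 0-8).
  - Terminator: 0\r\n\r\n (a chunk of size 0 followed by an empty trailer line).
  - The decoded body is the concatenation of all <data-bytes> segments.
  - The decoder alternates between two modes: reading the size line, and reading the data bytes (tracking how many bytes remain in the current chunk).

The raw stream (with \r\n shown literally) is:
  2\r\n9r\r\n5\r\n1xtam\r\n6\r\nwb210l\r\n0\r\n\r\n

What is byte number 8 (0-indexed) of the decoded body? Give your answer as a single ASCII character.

Answer: b

Derivation:
Chunk 1: stream[0..1]='2' size=0x2=2, data at stream[3..5]='9r' -> body[0..2], body so far='9r'
Chunk 2: stream[7..8]='5' size=0x5=5, data at stream[10..15]='1xtam' -> body[2..7], body so far='9r1xtam'
Chunk 3: stream[17..18]='6' size=0x6=6, data at stream[20..26]='wb210l' -> body[7..13], body so far='9r1xtamwb210l'
Chunk 4: stream[28..29]='0' size=0 (terminator). Final body='9r1xtamwb210l' (13 bytes)
Body byte 8 = 'b'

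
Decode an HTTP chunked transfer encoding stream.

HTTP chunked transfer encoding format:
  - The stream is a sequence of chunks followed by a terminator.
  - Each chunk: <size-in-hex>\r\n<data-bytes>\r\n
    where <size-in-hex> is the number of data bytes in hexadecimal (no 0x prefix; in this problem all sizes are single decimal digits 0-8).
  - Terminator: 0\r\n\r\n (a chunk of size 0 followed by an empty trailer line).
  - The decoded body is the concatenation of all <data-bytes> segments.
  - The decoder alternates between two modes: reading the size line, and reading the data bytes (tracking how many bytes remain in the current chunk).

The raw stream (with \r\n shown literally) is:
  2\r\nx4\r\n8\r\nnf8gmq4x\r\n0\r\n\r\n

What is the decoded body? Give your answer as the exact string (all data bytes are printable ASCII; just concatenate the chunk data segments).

Answer: x4nf8gmq4x

Derivation:
Chunk 1: stream[0..1]='2' size=0x2=2, data at stream[3..5]='x4' -> body[0..2], body so far='x4'
Chunk 2: stream[7..8]='8' size=0x8=8, data at stream[10..18]='nf8gmq4x' -> body[2..10], body so far='x4nf8gmq4x'
Chunk 3: stream[20..21]='0' size=0 (terminator). Final body='x4nf8gmq4x' (10 bytes)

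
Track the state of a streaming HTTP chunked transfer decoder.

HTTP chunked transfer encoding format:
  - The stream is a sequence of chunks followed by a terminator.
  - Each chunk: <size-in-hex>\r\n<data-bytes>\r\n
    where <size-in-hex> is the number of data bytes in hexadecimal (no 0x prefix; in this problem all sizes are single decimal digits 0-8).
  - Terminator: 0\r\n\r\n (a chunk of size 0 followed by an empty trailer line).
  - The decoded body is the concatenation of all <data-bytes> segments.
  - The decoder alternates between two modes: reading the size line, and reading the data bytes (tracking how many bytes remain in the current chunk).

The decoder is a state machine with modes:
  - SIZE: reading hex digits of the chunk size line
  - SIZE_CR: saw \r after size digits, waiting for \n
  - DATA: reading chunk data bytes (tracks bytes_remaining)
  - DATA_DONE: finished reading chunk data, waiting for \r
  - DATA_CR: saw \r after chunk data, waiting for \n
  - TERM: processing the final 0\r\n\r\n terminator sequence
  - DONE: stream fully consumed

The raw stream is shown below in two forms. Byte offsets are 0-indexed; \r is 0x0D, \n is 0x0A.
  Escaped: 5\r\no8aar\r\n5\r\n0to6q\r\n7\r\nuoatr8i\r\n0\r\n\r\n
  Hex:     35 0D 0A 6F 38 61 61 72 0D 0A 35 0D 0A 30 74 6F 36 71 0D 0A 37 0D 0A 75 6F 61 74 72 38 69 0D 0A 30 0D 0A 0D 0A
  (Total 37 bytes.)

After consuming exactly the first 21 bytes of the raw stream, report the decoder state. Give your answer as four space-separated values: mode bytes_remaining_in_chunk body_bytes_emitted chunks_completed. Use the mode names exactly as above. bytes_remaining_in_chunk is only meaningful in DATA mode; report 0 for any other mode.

Answer: SIZE 0 10 2

Derivation:
Byte 0 = '5': mode=SIZE remaining=0 emitted=0 chunks_done=0
Byte 1 = 0x0D: mode=SIZE_CR remaining=0 emitted=0 chunks_done=0
Byte 2 = 0x0A: mode=DATA remaining=5 emitted=0 chunks_done=0
Byte 3 = 'o': mode=DATA remaining=4 emitted=1 chunks_done=0
Byte 4 = '8': mode=DATA remaining=3 emitted=2 chunks_done=0
Byte 5 = 'a': mode=DATA remaining=2 emitted=3 chunks_done=0
Byte 6 = 'a': mode=DATA remaining=1 emitted=4 chunks_done=0
Byte 7 = 'r': mode=DATA_DONE remaining=0 emitted=5 chunks_done=0
Byte 8 = 0x0D: mode=DATA_CR remaining=0 emitted=5 chunks_done=0
Byte 9 = 0x0A: mode=SIZE remaining=0 emitted=5 chunks_done=1
Byte 10 = '5': mode=SIZE remaining=0 emitted=5 chunks_done=1
Byte 11 = 0x0D: mode=SIZE_CR remaining=0 emitted=5 chunks_done=1
Byte 12 = 0x0A: mode=DATA remaining=5 emitted=5 chunks_done=1
Byte 13 = '0': mode=DATA remaining=4 emitted=6 chunks_done=1
Byte 14 = 't': mode=DATA remaining=3 emitted=7 chunks_done=1
Byte 15 = 'o': mode=DATA remaining=2 emitted=8 chunks_done=1
Byte 16 = '6': mode=DATA remaining=1 emitted=9 chunks_done=1
Byte 17 = 'q': mode=DATA_DONE remaining=0 emitted=10 chunks_done=1
Byte 18 = 0x0D: mode=DATA_CR remaining=0 emitted=10 chunks_done=1
Byte 19 = 0x0A: mode=SIZE remaining=0 emitted=10 chunks_done=2
Byte 20 = '7': mode=SIZE remaining=0 emitted=10 chunks_done=2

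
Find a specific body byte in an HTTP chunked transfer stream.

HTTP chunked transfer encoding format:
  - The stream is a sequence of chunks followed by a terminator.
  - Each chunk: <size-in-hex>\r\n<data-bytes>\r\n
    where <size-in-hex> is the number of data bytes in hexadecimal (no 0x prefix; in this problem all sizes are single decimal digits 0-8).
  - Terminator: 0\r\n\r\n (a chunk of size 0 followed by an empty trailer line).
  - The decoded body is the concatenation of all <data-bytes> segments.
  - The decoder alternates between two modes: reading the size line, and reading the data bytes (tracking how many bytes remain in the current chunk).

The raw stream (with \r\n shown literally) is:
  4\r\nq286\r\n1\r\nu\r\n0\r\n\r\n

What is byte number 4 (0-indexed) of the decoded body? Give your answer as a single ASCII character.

Chunk 1: stream[0..1]='4' size=0x4=4, data at stream[3..7]='q286' -> body[0..4], body so far='q286'
Chunk 2: stream[9..10]='1' size=0x1=1, data at stream[12..13]='u' -> body[4..5], body so far='q286u'
Chunk 3: stream[15..16]='0' size=0 (terminator). Final body='q286u' (5 bytes)
Body byte 4 = 'u'

Answer: u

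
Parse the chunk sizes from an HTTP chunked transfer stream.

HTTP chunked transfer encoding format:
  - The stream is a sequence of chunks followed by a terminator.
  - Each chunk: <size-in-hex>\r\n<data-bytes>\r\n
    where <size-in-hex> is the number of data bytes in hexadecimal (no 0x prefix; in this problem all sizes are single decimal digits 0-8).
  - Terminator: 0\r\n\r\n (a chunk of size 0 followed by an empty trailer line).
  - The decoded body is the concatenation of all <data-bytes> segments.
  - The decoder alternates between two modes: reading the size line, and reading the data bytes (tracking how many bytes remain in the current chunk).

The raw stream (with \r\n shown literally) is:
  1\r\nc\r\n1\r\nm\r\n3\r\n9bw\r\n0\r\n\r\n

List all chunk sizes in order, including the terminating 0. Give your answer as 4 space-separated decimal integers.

Chunk 1: stream[0..1]='1' size=0x1=1, data at stream[3..4]='c' -> body[0..1], body so far='c'
Chunk 2: stream[6..7]='1' size=0x1=1, data at stream[9..10]='m' -> body[1..2], body so far='cm'
Chunk 3: stream[12..13]='3' size=0x3=3, data at stream[15..18]='9bw' -> body[2..5], body so far='cm9bw'
Chunk 4: stream[20..21]='0' size=0 (terminator). Final body='cm9bw' (5 bytes)

Answer: 1 1 3 0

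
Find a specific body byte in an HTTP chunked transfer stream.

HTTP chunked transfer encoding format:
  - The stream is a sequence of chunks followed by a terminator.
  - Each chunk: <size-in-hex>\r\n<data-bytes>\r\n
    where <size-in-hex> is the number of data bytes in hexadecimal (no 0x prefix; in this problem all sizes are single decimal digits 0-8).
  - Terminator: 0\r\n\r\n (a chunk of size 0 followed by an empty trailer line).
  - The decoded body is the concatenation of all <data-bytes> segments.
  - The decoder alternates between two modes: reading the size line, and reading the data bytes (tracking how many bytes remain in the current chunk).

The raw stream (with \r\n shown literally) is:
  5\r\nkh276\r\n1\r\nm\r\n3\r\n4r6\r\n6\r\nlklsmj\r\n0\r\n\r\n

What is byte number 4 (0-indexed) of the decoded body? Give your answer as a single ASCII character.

Chunk 1: stream[0..1]='5' size=0x5=5, data at stream[3..8]='kh276' -> body[0..5], body so far='kh276'
Chunk 2: stream[10..11]='1' size=0x1=1, data at stream[13..14]='m' -> body[5..6], body so far='kh276m'
Chunk 3: stream[16..17]='3' size=0x3=3, data at stream[19..22]='4r6' -> body[6..9], body so far='kh276m4r6'
Chunk 4: stream[24..25]='6' size=0x6=6, data at stream[27..33]='lklsmj' -> body[9..15], body so far='kh276m4r6lklsmj'
Chunk 5: stream[35..36]='0' size=0 (terminator). Final body='kh276m4r6lklsmj' (15 bytes)
Body byte 4 = '6'

Answer: 6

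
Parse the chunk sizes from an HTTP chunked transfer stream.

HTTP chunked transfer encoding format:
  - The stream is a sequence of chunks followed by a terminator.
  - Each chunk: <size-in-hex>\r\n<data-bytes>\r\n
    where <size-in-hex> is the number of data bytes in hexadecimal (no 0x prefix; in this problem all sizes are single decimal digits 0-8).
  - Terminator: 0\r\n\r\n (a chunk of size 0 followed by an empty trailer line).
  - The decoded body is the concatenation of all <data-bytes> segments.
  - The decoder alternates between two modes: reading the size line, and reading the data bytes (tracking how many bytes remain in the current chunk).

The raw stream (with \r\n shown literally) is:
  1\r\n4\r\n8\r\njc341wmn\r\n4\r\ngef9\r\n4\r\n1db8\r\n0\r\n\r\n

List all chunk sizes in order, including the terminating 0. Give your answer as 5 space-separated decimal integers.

Chunk 1: stream[0..1]='1' size=0x1=1, data at stream[3..4]='4' -> body[0..1], body so far='4'
Chunk 2: stream[6..7]='8' size=0x8=8, data at stream[9..17]='jc341wmn' -> body[1..9], body so far='4jc341wmn'
Chunk 3: stream[19..20]='4' size=0x4=4, data at stream[22..26]='gef9' -> body[9..13], body so far='4jc341wmngef9'
Chunk 4: stream[28..29]='4' size=0x4=4, data at stream[31..35]='1db8' -> body[13..17], body so far='4jc341wmngef91db8'
Chunk 5: stream[37..38]='0' size=0 (terminator). Final body='4jc341wmngef91db8' (17 bytes)

Answer: 1 8 4 4 0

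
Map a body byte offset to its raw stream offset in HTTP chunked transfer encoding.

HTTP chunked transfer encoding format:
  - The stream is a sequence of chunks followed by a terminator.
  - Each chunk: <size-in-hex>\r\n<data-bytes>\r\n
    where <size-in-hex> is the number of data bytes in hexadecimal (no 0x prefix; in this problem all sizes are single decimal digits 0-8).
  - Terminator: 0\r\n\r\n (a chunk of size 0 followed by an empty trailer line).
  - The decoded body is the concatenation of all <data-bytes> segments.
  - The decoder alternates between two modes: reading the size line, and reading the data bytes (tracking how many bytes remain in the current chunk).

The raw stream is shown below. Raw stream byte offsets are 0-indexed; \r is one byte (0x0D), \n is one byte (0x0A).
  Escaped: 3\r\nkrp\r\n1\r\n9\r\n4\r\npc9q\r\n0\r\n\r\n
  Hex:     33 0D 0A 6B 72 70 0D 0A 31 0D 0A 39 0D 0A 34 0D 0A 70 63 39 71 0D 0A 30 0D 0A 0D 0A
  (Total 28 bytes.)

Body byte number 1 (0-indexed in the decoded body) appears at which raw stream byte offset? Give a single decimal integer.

Chunk 1: stream[0..1]='3' size=0x3=3, data at stream[3..6]='krp' -> body[0..3], body so far='krp'
Chunk 2: stream[8..9]='1' size=0x1=1, data at stream[11..12]='9' -> body[3..4], body so far='krp9'
Chunk 3: stream[14..15]='4' size=0x4=4, data at stream[17..21]='pc9q' -> body[4..8], body so far='krp9pc9q'
Chunk 4: stream[23..24]='0' size=0 (terminator). Final body='krp9pc9q' (8 bytes)
Body byte 1 at stream offset 4

Answer: 4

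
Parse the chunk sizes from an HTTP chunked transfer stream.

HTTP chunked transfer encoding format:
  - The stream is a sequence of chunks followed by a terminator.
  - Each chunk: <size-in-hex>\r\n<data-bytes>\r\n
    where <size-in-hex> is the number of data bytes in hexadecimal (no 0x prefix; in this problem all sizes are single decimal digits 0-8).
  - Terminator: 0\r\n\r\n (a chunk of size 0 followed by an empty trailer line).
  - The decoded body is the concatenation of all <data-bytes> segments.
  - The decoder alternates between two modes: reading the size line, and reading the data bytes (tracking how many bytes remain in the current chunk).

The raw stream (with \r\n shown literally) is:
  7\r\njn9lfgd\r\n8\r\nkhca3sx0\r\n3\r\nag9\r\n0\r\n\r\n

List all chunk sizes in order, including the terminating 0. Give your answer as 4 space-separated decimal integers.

Chunk 1: stream[0..1]='7' size=0x7=7, data at stream[3..10]='jn9lfgd' -> body[0..7], body so far='jn9lfgd'
Chunk 2: stream[12..13]='8' size=0x8=8, data at stream[15..23]='khca3sx0' -> body[7..15], body so far='jn9lfgdkhca3sx0'
Chunk 3: stream[25..26]='3' size=0x3=3, data at stream[28..31]='ag9' -> body[15..18], body so far='jn9lfgdkhca3sx0ag9'
Chunk 4: stream[33..34]='0' size=0 (terminator). Final body='jn9lfgdkhca3sx0ag9' (18 bytes)

Answer: 7 8 3 0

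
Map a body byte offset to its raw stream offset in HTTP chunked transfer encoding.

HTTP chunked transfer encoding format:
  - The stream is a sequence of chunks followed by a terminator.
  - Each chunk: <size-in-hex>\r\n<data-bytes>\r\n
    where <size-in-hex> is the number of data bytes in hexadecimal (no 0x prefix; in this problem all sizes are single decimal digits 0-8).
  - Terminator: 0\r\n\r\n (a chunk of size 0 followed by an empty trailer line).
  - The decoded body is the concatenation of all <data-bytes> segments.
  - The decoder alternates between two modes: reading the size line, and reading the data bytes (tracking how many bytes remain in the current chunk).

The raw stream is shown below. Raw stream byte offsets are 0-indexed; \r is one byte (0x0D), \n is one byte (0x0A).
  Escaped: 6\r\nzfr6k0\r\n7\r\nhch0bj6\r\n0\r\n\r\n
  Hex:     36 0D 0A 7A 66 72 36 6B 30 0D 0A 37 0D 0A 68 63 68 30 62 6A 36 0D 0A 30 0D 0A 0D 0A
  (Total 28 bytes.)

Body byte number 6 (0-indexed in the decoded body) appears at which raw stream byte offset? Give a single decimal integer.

Chunk 1: stream[0..1]='6' size=0x6=6, data at stream[3..9]='zfr6k0' -> body[0..6], body so far='zfr6k0'
Chunk 2: stream[11..12]='7' size=0x7=7, data at stream[14..21]='hch0bj6' -> body[6..13], body so far='zfr6k0hch0bj6'
Chunk 3: stream[23..24]='0' size=0 (terminator). Final body='zfr6k0hch0bj6' (13 bytes)
Body byte 6 at stream offset 14

Answer: 14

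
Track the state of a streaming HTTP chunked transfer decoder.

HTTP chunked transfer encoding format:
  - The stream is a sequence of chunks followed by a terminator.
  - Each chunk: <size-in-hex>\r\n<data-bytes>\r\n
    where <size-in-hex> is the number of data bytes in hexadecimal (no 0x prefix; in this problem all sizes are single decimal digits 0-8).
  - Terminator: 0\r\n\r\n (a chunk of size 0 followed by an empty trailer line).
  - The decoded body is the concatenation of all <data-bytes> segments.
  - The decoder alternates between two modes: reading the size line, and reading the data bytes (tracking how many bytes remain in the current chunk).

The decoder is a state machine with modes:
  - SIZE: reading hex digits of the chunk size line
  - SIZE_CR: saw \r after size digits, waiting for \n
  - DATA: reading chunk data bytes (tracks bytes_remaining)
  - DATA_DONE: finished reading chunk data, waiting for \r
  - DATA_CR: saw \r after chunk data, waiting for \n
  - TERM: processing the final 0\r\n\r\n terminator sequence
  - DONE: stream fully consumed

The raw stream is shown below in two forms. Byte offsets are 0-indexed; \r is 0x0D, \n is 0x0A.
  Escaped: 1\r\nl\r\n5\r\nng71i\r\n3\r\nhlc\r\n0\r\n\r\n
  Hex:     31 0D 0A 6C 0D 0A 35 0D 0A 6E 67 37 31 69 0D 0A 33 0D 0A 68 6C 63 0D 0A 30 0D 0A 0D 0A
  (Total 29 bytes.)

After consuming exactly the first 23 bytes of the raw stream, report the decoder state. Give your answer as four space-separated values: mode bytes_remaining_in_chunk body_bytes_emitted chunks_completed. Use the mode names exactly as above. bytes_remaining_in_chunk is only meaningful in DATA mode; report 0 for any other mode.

Answer: DATA_CR 0 9 2

Derivation:
Byte 0 = '1': mode=SIZE remaining=0 emitted=0 chunks_done=0
Byte 1 = 0x0D: mode=SIZE_CR remaining=0 emitted=0 chunks_done=0
Byte 2 = 0x0A: mode=DATA remaining=1 emitted=0 chunks_done=0
Byte 3 = 'l': mode=DATA_DONE remaining=0 emitted=1 chunks_done=0
Byte 4 = 0x0D: mode=DATA_CR remaining=0 emitted=1 chunks_done=0
Byte 5 = 0x0A: mode=SIZE remaining=0 emitted=1 chunks_done=1
Byte 6 = '5': mode=SIZE remaining=0 emitted=1 chunks_done=1
Byte 7 = 0x0D: mode=SIZE_CR remaining=0 emitted=1 chunks_done=1
Byte 8 = 0x0A: mode=DATA remaining=5 emitted=1 chunks_done=1
Byte 9 = 'n': mode=DATA remaining=4 emitted=2 chunks_done=1
Byte 10 = 'g': mode=DATA remaining=3 emitted=3 chunks_done=1
Byte 11 = '7': mode=DATA remaining=2 emitted=4 chunks_done=1
Byte 12 = '1': mode=DATA remaining=1 emitted=5 chunks_done=1
Byte 13 = 'i': mode=DATA_DONE remaining=0 emitted=6 chunks_done=1
Byte 14 = 0x0D: mode=DATA_CR remaining=0 emitted=6 chunks_done=1
Byte 15 = 0x0A: mode=SIZE remaining=0 emitted=6 chunks_done=2
Byte 16 = '3': mode=SIZE remaining=0 emitted=6 chunks_done=2
Byte 17 = 0x0D: mode=SIZE_CR remaining=0 emitted=6 chunks_done=2
Byte 18 = 0x0A: mode=DATA remaining=3 emitted=6 chunks_done=2
Byte 19 = 'h': mode=DATA remaining=2 emitted=7 chunks_done=2
Byte 20 = 'l': mode=DATA remaining=1 emitted=8 chunks_done=2
Byte 21 = 'c': mode=DATA_DONE remaining=0 emitted=9 chunks_done=2
Byte 22 = 0x0D: mode=DATA_CR remaining=0 emitted=9 chunks_done=2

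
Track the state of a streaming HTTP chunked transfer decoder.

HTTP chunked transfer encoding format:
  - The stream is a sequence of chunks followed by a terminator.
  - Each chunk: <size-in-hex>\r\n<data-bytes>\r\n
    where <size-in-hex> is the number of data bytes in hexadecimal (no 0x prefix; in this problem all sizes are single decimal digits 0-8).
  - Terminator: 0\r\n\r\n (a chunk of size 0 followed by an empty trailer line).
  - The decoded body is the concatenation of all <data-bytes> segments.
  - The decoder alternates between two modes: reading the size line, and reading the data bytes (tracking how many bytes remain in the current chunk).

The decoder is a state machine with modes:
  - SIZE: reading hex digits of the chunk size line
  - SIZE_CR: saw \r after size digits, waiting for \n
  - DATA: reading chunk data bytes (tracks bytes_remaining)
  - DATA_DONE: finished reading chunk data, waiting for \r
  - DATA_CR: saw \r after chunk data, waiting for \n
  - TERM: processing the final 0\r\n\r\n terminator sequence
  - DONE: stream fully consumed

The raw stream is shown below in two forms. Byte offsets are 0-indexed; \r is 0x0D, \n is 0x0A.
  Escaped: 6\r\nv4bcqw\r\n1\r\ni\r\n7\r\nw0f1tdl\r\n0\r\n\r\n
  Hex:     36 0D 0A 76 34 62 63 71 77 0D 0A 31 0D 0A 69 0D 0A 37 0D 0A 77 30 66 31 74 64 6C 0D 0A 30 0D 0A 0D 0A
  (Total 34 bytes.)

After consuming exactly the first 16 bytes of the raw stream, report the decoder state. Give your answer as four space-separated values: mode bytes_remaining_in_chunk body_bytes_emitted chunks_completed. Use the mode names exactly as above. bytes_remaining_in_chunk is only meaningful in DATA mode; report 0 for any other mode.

Answer: DATA_CR 0 7 1

Derivation:
Byte 0 = '6': mode=SIZE remaining=0 emitted=0 chunks_done=0
Byte 1 = 0x0D: mode=SIZE_CR remaining=0 emitted=0 chunks_done=0
Byte 2 = 0x0A: mode=DATA remaining=6 emitted=0 chunks_done=0
Byte 3 = 'v': mode=DATA remaining=5 emitted=1 chunks_done=0
Byte 4 = '4': mode=DATA remaining=4 emitted=2 chunks_done=0
Byte 5 = 'b': mode=DATA remaining=3 emitted=3 chunks_done=0
Byte 6 = 'c': mode=DATA remaining=2 emitted=4 chunks_done=0
Byte 7 = 'q': mode=DATA remaining=1 emitted=5 chunks_done=0
Byte 8 = 'w': mode=DATA_DONE remaining=0 emitted=6 chunks_done=0
Byte 9 = 0x0D: mode=DATA_CR remaining=0 emitted=6 chunks_done=0
Byte 10 = 0x0A: mode=SIZE remaining=0 emitted=6 chunks_done=1
Byte 11 = '1': mode=SIZE remaining=0 emitted=6 chunks_done=1
Byte 12 = 0x0D: mode=SIZE_CR remaining=0 emitted=6 chunks_done=1
Byte 13 = 0x0A: mode=DATA remaining=1 emitted=6 chunks_done=1
Byte 14 = 'i': mode=DATA_DONE remaining=0 emitted=7 chunks_done=1
Byte 15 = 0x0D: mode=DATA_CR remaining=0 emitted=7 chunks_done=1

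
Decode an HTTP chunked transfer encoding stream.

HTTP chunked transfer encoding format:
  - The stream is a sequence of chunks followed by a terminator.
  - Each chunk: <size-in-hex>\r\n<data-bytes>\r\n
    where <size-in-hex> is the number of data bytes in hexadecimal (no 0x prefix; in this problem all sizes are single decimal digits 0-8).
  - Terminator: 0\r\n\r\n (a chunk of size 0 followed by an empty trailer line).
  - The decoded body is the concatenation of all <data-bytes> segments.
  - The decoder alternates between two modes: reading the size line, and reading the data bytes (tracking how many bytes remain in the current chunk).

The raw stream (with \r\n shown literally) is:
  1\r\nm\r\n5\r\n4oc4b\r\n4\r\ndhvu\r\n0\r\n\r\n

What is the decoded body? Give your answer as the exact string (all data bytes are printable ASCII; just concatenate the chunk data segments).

Chunk 1: stream[0..1]='1' size=0x1=1, data at stream[3..4]='m' -> body[0..1], body so far='m'
Chunk 2: stream[6..7]='5' size=0x5=5, data at stream[9..14]='4oc4b' -> body[1..6], body so far='m4oc4b'
Chunk 3: stream[16..17]='4' size=0x4=4, data at stream[19..23]='dhvu' -> body[6..10], body so far='m4oc4bdhvu'
Chunk 4: stream[25..26]='0' size=0 (terminator). Final body='m4oc4bdhvu' (10 bytes)

Answer: m4oc4bdhvu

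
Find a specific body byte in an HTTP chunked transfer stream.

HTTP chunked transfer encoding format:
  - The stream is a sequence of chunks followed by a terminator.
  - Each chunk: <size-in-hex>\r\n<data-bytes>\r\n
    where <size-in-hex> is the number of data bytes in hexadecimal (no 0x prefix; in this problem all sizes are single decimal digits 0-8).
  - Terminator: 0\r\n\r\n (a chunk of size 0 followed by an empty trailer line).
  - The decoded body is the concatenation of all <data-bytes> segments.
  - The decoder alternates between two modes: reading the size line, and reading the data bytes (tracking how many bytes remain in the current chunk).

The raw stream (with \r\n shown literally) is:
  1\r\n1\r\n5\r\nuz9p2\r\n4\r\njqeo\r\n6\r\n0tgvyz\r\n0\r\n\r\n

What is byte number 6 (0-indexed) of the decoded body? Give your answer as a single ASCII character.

Answer: j

Derivation:
Chunk 1: stream[0..1]='1' size=0x1=1, data at stream[3..4]='1' -> body[0..1], body so far='1'
Chunk 2: stream[6..7]='5' size=0x5=5, data at stream[9..14]='uz9p2' -> body[1..6], body so far='1uz9p2'
Chunk 3: stream[16..17]='4' size=0x4=4, data at stream[19..23]='jqeo' -> body[6..10], body so far='1uz9p2jqeo'
Chunk 4: stream[25..26]='6' size=0x6=6, data at stream[28..34]='0tgvyz' -> body[10..16], body so far='1uz9p2jqeo0tgvyz'
Chunk 5: stream[36..37]='0' size=0 (terminator). Final body='1uz9p2jqeo0tgvyz' (16 bytes)
Body byte 6 = 'j'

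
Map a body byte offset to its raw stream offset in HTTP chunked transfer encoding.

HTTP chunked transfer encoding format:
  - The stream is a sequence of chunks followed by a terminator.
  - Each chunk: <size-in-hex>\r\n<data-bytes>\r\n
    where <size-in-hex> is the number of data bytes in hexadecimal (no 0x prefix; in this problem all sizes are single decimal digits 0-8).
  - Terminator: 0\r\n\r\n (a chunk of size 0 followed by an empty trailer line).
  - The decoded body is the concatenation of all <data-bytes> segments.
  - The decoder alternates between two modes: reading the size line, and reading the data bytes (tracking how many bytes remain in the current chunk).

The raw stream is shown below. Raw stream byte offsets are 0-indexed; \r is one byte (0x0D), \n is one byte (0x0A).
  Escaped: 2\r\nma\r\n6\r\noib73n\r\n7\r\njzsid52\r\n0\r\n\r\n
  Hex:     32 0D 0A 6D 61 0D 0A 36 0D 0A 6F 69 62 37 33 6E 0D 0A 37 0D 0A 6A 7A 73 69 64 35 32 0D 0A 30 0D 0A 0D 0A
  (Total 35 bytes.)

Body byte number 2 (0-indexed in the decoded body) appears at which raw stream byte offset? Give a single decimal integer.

Answer: 10

Derivation:
Chunk 1: stream[0..1]='2' size=0x2=2, data at stream[3..5]='ma' -> body[0..2], body so far='ma'
Chunk 2: stream[7..8]='6' size=0x6=6, data at stream[10..16]='oib73n' -> body[2..8], body so far='maoib73n'
Chunk 3: stream[18..19]='7' size=0x7=7, data at stream[21..28]='jzsid52' -> body[8..15], body so far='maoib73njzsid52'
Chunk 4: stream[30..31]='0' size=0 (terminator). Final body='maoib73njzsid52' (15 bytes)
Body byte 2 at stream offset 10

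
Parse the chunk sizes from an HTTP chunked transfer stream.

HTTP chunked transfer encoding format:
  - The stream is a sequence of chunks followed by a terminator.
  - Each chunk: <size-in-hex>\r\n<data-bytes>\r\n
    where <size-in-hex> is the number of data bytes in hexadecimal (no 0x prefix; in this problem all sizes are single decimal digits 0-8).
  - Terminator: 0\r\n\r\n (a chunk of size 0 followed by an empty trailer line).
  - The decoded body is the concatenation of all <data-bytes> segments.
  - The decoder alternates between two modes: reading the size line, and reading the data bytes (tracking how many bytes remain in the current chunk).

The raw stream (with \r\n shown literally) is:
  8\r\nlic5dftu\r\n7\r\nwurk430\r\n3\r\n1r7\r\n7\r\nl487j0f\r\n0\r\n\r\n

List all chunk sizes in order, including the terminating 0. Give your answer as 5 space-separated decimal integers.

Chunk 1: stream[0..1]='8' size=0x8=8, data at stream[3..11]='lic5dftu' -> body[0..8], body so far='lic5dftu'
Chunk 2: stream[13..14]='7' size=0x7=7, data at stream[16..23]='wurk430' -> body[8..15], body so far='lic5dftuwurk430'
Chunk 3: stream[25..26]='3' size=0x3=3, data at stream[28..31]='1r7' -> body[15..18], body so far='lic5dftuwurk4301r7'
Chunk 4: stream[33..34]='7' size=0x7=7, data at stream[36..43]='l487j0f' -> body[18..25], body so far='lic5dftuwurk4301r7l487j0f'
Chunk 5: stream[45..46]='0' size=0 (terminator). Final body='lic5dftuwurk4301r7l487j0f' (25 bytes)

Answer: 8 7 3 7 0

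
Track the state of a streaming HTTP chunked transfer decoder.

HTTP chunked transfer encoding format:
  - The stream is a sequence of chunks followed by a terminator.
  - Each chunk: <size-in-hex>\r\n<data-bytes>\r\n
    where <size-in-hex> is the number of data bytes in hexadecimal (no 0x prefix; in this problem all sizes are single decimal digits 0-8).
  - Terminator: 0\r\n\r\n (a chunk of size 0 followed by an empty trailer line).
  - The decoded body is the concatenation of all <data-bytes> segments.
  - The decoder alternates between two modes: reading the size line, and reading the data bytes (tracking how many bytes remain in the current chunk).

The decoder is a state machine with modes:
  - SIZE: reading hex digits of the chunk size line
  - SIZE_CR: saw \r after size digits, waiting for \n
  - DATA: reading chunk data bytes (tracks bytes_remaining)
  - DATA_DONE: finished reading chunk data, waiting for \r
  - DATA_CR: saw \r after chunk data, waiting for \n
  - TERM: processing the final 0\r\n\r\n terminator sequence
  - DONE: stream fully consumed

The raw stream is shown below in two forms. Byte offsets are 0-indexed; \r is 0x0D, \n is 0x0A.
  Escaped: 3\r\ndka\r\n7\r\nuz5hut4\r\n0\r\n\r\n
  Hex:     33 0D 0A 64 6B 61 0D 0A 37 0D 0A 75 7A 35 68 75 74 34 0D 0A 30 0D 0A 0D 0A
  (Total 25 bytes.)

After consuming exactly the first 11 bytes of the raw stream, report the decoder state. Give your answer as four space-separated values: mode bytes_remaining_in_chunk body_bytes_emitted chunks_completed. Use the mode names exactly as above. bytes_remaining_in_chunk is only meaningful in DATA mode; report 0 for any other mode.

Answer: DATA 7 3 1

Derivation:
Byte 0 = '3': mode=SIZE remaining=0 emitted=0 chunks_done=0
Byte 1 = 0x0D: mode=SIZE_CR remaining=0 emitted=0 chunks_done=0
Byte 2 = 0x0A: mode=DATA remaining=3 emitted=0 chunks_done=0
Byte 3 = 'd': mode=DATA remaining=2 emitted=1 chunks_done=0
Byte 4 = 'k': mode=DATA remaining=1 emitted=2 chunks_done=0
Byte 5 = 'a': mode=DATA_DONE remaining=0 emitted=3 chunks_done=0
Byte 6 = 0x0D: mode=DATA_CR remaining=0 emitted=3 chunks_done=0
Byte 7 = 0x0A: mode=SIZE remaining=0 emitted=3 chunks_done=1
Byte 8 = '7': mode=SIZE remaining=0 emitted=3 chunks_done=1
Byte 9 = 0x0D: mode=SIZE_CR remaining=0 emitted=3 chunks_done=1
Byte 10 = 0x0A: mode=DATA remaining=7 emitted=3 chunks_done=1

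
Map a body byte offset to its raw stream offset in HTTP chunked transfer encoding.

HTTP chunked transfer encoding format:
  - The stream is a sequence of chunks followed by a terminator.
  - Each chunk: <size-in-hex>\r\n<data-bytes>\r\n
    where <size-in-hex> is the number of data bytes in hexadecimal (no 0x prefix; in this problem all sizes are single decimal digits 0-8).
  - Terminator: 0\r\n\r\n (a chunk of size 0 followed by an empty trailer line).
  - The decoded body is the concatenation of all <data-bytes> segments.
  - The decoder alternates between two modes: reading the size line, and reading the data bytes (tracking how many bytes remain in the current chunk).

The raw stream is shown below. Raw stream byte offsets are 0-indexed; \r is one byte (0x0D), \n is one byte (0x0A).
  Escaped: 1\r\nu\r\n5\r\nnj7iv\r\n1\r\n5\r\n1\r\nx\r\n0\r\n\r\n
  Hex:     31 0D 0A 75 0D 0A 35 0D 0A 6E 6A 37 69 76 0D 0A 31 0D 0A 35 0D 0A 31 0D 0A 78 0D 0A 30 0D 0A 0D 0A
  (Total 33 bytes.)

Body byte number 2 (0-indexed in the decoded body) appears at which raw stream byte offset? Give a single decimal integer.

Chunk 1: stream[0..1]='1' size=0x1=1, data at stream[3..4]='u' -> body[0..1], body so far='u'
Chunk 2: stream[6..7]='5' size=0x5=5, data at stream[9..14]='nj7iv' -> body[1..6], body so far='unj7iv'
Chunk 3: stream[16..17]='1' size=0x1=1, data at stream[19..20]='5' -> body[6..7], body so far='unj7iv5'
Chunk 4: stream[22..23]='1' size=0x1=1, data at stream[25..26]='x' -> body[7..8], body so far='unj7iv5x'
Chunk 5: stream[28..29]='0' size=0 (terminator). Final body='unj7iv5x' (8 bytes)
Body byte 2 at stream offset 10

Answer: 10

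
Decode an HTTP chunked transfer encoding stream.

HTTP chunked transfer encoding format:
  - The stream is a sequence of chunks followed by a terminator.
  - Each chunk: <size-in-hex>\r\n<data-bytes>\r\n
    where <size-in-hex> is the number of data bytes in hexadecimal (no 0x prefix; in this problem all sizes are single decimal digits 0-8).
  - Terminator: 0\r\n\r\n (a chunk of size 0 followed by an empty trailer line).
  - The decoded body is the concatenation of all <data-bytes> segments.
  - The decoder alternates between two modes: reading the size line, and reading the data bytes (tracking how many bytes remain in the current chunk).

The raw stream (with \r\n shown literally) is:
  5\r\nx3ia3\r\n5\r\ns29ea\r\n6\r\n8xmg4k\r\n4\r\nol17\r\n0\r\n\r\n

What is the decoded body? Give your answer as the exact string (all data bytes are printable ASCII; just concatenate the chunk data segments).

Answer: x3ia3s29ea8xmg4kol17

Derivation:
Chunk 1: stream[0..1]='5' size=0x5=5, data at stream[3..8]='x3ia3' -> body[0..5], body so far='x3ia3'
Chunk 2: stream[10..11]='5' size=0x5=5, data at stream[13..18]='s29ea' -> body[5..10], body so far='x3ia3s29ea'
Chunk 3: stream[20..21]='6' size=0x6=6, data at stream[23..29]='8xmg4k' -> body[10..16], body so far='x3ia3s29ea8xmg4k'
Chunk 4: stream[31..32]='4' size=0x4=4, data at stream[34..38]='ol17' -> body[16..20], body so far='x3ia3s29ea8xmg4kol17'
Chunk 5: stream[40..41]='0' size=0 (terminator). Final body='x3ia3s29ea8xmg4kol17' (20 bytes)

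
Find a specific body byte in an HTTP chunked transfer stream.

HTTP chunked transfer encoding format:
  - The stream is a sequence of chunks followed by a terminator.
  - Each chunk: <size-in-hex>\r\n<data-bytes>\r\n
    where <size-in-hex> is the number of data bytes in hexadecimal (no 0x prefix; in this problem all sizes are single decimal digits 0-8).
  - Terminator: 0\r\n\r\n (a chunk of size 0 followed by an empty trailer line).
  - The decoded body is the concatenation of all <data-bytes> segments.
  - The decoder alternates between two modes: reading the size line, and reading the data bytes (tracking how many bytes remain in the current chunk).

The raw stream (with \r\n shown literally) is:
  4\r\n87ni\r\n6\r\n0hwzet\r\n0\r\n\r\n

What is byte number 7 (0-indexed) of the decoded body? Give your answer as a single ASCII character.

Answer: z

Derivation:
Chunk 1: stream[0..1]='4' size=0x4=4, data at stream[3..7]='87ni' -> body[0..4], body so far='87ni'
Chunk 2: stream[9..10]='6' size=0x6=6, data at stream[12..18]='0hwzet' -> body[4..10], body so far='87ni0hwzet'
Chunk 3: stream[20..21]='0' size=0 (terminator). Final body='87ni0hwzet' (10 bytes)
Body byte 7 = 'z'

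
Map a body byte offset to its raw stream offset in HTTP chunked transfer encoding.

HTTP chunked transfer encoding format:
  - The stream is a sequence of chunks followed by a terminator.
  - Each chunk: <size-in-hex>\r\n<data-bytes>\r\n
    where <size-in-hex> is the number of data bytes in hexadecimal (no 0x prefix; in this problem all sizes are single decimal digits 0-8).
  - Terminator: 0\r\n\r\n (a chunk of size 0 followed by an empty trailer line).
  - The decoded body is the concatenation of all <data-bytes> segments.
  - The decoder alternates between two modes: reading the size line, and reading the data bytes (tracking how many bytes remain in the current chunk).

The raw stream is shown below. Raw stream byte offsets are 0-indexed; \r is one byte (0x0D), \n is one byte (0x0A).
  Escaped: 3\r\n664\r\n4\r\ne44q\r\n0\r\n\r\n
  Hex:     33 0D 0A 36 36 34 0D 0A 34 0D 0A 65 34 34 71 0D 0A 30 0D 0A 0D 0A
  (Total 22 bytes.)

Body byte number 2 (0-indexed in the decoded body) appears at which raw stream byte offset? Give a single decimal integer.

Answer: 5

Derivation:
Chunk 1: stream[0..1]='3' size=0x3=3, data at stream[3..6]='664' -> body[0..3], body so far='664'
Chunk 2: stream[8..9]='4' size=0x4=4, data at stream[11..15]='e44q' -> body[3..7], body so far='664e44q'
Chunk 3: stream[17..18]='0' size=0 (terminator). Final body='664e44q' (7 bytes)
Body byte 2 at stream offset 5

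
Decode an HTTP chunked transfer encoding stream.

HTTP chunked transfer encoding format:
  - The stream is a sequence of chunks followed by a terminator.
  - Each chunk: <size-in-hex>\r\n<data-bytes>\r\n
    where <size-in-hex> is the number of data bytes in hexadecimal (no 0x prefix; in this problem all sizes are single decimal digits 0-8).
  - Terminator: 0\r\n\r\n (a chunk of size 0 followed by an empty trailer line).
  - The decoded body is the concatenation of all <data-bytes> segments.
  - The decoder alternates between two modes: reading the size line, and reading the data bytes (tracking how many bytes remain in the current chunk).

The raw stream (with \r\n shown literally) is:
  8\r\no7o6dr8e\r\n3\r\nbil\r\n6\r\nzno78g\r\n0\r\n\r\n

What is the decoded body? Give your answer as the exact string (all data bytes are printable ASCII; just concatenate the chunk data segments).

Chunk 1: stream[0..1]='8' size=0x8=8, data at stream[3..11]='o7o6dr8e' -> body[0..8], body so far='o7o6dr8e'
Chunk 2: stream[13..14]='3' size=0x3=3, data at stream[16..19]='bil' -> body[8..11], body so far='o7o6dr8ebil'
Chunk 3: stream[21..22]='6' size=0x6=6, data at stream[24..30]='zno78g' -> body[11..17], body so far='o7o6dr8ebilzno78g'
Chunk 4: stream[32..33]='0' size=0 (terminator). Final body='o7o6dr8ebilzno78g' (17 bytes)

Answer: o7o6dr8ebilzno78g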